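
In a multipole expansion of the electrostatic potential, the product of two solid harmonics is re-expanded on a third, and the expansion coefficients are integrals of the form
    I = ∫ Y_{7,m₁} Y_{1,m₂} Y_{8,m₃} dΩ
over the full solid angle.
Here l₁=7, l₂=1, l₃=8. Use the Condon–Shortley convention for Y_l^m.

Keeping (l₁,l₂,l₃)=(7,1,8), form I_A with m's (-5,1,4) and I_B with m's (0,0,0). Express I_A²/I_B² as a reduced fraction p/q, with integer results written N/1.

3/32

Shared (l₁,l₂,l₃)=(7,1,8): N and (l;000)² cancel in I_A²/I_B².
A: Δ = 0!·14!·2!/17! = 1/2040; Racah Σ t=0..0: t=0:+1/1916006400 = 1/1916006400; ⇒ 3j(7 1 8; -5 1 4)² = 1/340, sgn +1
B: Δ = 0!·14!·2!/17! = 1/2040; Racah Σ t=0..0: t=0:+1/25401600 = 1/25401600; ⇒ 3j(7 1 8; 0 0 0)² = 8/255, sgn +1
I_A²/I_B² = (1/340)/(8/255) = 3/32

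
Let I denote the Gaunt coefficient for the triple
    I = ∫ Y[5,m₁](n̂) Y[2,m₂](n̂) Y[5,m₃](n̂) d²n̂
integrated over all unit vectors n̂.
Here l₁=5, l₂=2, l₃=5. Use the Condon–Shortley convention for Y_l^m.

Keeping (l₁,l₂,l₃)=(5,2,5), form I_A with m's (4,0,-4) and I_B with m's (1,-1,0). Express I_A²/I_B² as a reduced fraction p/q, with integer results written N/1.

36/5

Shared (l₁,l₂,l₃)=(5,2,5): N and (l;000)² cancel in I_A²/I_B².
A: Δ = 2!·8!·2!/13! = 1/38610; Racah Σ t=0..1: t=0:+1/20160 t=1:−1/40320 = 1/40320; ⇒ 3j(5 2 5; 4 0 -4)² = 6/715, sgn -1
B: Δ = 2!·8!·2!/13! = 1/38610; Racah Σ t=0..1: t=0:+1/1152 t=1:−1/1440 = 1/5760; ⇒ 3j(5 2 5; 1 -1 0)² = 1/858, sgn -1
I_A²/I_B² = (6/715)/(1/858) = 36/5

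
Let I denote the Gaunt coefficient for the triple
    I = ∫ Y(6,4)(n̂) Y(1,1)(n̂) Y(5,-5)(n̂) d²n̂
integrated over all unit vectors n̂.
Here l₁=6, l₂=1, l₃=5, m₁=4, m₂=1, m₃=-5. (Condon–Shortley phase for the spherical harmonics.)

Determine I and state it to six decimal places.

0.040859

Rules hold: Σm=0, L=12 even, 5≤5≤7.
N = 13·3·11 = 429
Δ = 2!·10!·0!/13! = 1/858
Racah Σ t=1..1: t=1:−1/14400 = -1/14400
⇒ 3j(6 1 5; 0 0 0)² = 6/143, sgn +1
Racah Σ t=2..2: t=2:+1/7257600 = 1/7257600
⇒ 3j(6 1 5; 4 1 -5)² = 1/858, sgn +1
4πI² = N·(3j₀)²·(3jₘ)² = 3/143
I = +1·√(0.020979/4π) = 0.04085899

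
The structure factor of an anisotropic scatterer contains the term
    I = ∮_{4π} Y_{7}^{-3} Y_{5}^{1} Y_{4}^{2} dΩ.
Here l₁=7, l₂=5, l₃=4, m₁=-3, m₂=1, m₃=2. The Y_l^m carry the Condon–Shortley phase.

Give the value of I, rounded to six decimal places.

m-sum 0 ✓  L=16 even ✓  2≤4≤12 ✓
Π(2lᵢ+1) = 15×11×9 = 1485
triangle coeff Δ(7,5,4) = 1/6126120
Σ_t [3,5]: t=3:−1/69120 t=4:+1/20736 t=5:−1/69120 = 1/51840
(3j)²=280/21879 [(7 5 4; 0 0 0)], sign=+1
Σ_t [4,6]: t=4:+1/829440 t=5:−1/86400 t=6:+1/138240 = -13/4147200
(3j)²=13/3740 [(7 5 4; -3 1 2)], sign=-1
⇒ 4πI² = 210/3179
I = (-1)√(210/3179/(4π)) = -0.07250358

-0.072504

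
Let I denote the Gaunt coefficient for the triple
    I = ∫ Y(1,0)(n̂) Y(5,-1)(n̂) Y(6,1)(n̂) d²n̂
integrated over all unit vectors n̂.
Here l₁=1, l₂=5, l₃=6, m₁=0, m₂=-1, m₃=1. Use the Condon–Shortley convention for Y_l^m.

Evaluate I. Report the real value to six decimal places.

-0.241725

m-sum 0 ✓  L=12 even ✓  4≤6≤6 ✓
Π(2lᵢ+1) = 3×11×13 = 429
triangle coeff Δ(1,5,6) = 1/858
Σ_t [0,0]: t=0:+1/14400 = 1/14400
(3j)²=6/143 [(1 5 6; 0 0 0)], sign=+1
Σ_t [0,0]: t=0:+1/17280 = 1/17280
(3j)²=35/858 [(1 5 6; 0 -1 1)], sign=-1
⇒ 4πI² = 105/143
I = (-1)√(105/143/(4π)) = -0.24172507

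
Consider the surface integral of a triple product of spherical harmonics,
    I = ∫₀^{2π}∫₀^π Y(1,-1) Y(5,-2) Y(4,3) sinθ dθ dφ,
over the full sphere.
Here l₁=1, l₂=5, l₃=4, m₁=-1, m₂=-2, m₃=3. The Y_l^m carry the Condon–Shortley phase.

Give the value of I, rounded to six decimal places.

Rules hold: Σm=0, L=10 even, 4≤4≤6.
N = 3·11·9 = 297
Δ = 2!·0!·8!/11! = 1/495
Racah Σ t=1..1: t=1:−1/576 = -1/576
⇒ 3j(1 5 4; 0 0 0)² = 5/99, sgn -1
Racah Σ t=2..2: t=2:+1/10080 = 1/10080
⇒ 3j(1 5 4; -1 -2 3)² = 1/165, sgn -1
4πI² = N·(3j₀)²·(3jₘ)² = 1/11
I = +1·√(0.0909091/4π) = 0.08505478

0.085055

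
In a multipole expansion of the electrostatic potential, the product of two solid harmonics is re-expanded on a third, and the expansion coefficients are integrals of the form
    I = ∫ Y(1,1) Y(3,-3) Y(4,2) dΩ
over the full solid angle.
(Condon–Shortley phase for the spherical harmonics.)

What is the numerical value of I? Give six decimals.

m-sum 0 ✓  L=8 even ✓  2≤4≤4 ✓
Π(2lᵢ+1) = 3×7×9 = 189
triangle coeff Δ(1,3,4) = 1/252
Σ_t [0,0]: t=0:+1/36 = 1/36
(3j)²=4/63 [(1 3 4; 0 0 0)], sign=+1
Σ_t [0,0]: t=0:+1/1440 = 1/1440
(3j)²=1/252 [(1 3 4; 1 -3 2)], sign=+1
⇒ 4πI² = 1/21
I = (+1)√(1/21/(4π)) = 0.06155813

0.061558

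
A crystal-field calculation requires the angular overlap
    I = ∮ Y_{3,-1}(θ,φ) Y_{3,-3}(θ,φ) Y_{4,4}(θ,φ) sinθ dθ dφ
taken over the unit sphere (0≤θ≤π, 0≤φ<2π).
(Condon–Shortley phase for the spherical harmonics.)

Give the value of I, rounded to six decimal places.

m-sum 0 ✓  L=10 even ✓  0≤4≤6 ✓
Π(2lᵢ+1) = 7×7×9 = 441
triangle coeff Δ(3,3,4) = 1/34650
Σ_t [0,2]: t=0:+1/72 t=1:−1/16 t=2:+1/72 = -5/144
(3j)²=2/77 [(3 3 4; 0 0 0)], sign=-1
Σ_t [0,0]: t=0:+1/1152 = 1/1152
(3j)²=1/33 [(3 3 4; -1 -3 4)], sign=+1
⇒ 4πI² = 42/121
I = (-1)√(42/121/(4π)) = -0.16619847

-0.166198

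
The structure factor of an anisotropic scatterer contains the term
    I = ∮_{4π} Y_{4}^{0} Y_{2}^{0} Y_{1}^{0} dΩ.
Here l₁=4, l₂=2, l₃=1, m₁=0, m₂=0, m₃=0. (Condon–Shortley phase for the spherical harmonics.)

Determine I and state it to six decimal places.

0.000000

l₃=1 ∉ [2,6] — triangle fails ⇒ I = 0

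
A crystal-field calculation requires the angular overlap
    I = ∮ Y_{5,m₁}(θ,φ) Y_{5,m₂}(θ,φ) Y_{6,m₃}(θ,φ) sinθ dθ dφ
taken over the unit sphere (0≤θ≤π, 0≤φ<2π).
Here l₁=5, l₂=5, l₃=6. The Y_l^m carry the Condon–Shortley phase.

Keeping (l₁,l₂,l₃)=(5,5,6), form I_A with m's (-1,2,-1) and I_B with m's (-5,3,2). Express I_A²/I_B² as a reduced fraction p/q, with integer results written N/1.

Same 5,5,6: normalisation and zero-m 3j drop out of the ratio.
A: Δ: 4! 6! 6! / 17! → 1/28588560; sum: t=1:−1/518400 t=2:+1/23040 t=3:−1/10368 t=4:+1/41472 = -1/32400; 3j²(5 5 6; -1 2 -1) = Δ·Π!·Σ² = 128/12155  (sign +1)
B: Δ: 4! 6! 6! / 17! → 1/28588560; sum: t=4:+1/829440 = 1/829440; 3j²(5 5 6; -5 3 2) = Δ·Π!·Σ² = 35/2431  (sign +1)
I_A²/I_B² = (128/12155)/(35/2431) = 128/175

128/175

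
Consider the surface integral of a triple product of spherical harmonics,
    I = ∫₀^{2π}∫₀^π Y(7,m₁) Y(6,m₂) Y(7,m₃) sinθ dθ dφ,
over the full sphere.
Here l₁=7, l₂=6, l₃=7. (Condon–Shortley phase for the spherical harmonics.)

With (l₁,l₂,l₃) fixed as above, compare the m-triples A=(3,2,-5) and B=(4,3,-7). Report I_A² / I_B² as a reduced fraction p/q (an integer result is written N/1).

Same 7,6,7: normalisation and zero-m 3j drop out of the ratio.
A: Δ: 6! 8! 6! / 21! → 1/2444321880; sum: t=2:+1/49766400 t=3:−1/21772800 t=4:+1/92897280 = -1/66355200; 3j²(7 6 7; 3 2 -5) = Δ·Π!·Σ² = 63/8398  (sign -1)
B: Δ: 6! 8! 6! / 21! → 1/2444321880; sum: t=3:−1/1045094400 = -1/1045094400; 3j²(7 6 7; 4 3 -7) = Δ·Π!·Σ² = 11/646  (sign -1)
I_A²/I_B² = (63/8398)/(11/646) = 63/143

63/143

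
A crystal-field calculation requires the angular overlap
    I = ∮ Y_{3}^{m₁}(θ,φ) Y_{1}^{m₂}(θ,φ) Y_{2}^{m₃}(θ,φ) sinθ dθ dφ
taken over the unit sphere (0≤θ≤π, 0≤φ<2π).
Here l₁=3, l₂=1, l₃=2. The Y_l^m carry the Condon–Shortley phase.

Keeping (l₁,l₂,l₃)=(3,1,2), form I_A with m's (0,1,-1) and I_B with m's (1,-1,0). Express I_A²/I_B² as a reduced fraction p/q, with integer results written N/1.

1/2

l's match ⇒ only the (l;m) 3-j factors differ between A and B.
A: triangle coeff Δ(3,1,2) = 1/105; Σ_t [2,2]: t=2:+1/12 = 1/12; (3j)²=1/35 [(3 1 2; 0 1 -1)], sign=-1
B: triangle coeff Δ(3,1,2) = 1/105; Σ_t [0,0]: t=0:+1/8 = 1/8; (3j)²=2/35 [(3 1 2; 1 -1 0)], sign=+1
I_A²/I_B² = (1/35)/(2/35) = 1/2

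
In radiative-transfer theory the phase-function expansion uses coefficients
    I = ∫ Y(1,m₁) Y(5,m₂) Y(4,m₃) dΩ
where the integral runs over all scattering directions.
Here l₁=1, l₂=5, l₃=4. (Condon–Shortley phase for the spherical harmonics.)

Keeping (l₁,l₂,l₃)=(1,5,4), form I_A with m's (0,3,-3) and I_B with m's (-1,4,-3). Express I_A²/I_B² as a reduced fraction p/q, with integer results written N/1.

4/9

Shared (l₁,l₂,l₃)=(1,5,4): N and (l;000)² cancel in I_A²/I_B².
A: Δ = 2!·0!·8!/11! = 1/495; Racah Σ t=1..1: t=1:−1/5040 = -1/5040; ⇒ 3j(1 5 4; 0 3 -3)² = 16/495, sgn +1
B: Δ = 2!·0!·8!/11! = 1/495; Racah Σ t=2..2: t=2:+1/10080 = 1/10080; ⇒ 3j(1 5 4; -1 4 -3)² = 4/55, sgn -1
I_A²/I_B² = (16/495)/(4/55) = 4/9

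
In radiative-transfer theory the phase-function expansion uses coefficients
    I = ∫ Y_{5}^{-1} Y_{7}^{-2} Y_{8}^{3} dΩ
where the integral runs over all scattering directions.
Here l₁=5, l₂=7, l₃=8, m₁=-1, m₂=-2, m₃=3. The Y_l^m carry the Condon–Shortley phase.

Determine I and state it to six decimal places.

Checks pass: Σm=0; 20 even; l₃=8∈[2,12].
(2·5+1)(2·7+1)(2·8+1) = 2805
Δ: 4! 6! 10! / 21! → 1/814773960
sum: t=0:+1/87091200 t=1:−1/4976640 t=2:+1/2073600 t=3:−1/4976640 t=4:+1/87091200 = 1/9676800
3j²(5 7 8; 0 0 0) = Δ·Π!·Σ² = 360/46189  (sign +1)
sum: t=0:+1/248832000 t=1:−1/12441600 t=2:+1/5806080 t=3:−1/17418240 t=4:+1/418037760 = 61/1492992000
3j²(5 7 8; -1 -2 3) = Δ·Π!·Σ² = 3721/503880  (sign -1)
combine: 4πI² = 2805·360/46189·3721/503880 = 167445/1037153
take √, sign -1: I = -0.11334693

-0.113347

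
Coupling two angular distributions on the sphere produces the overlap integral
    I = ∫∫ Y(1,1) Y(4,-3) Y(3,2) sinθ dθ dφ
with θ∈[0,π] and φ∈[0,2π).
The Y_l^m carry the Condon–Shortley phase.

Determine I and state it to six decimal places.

Checks pass: Σm=0; 8 even; l₃=3∈[3,5].
(2·1+1)(2·4+1)(2·3+1) = 189
Δ: 2! 0! 6! / 9! → 1/252
sum: t=1:−1/36 = -1/36
3j²(1 4 3; 0 0 0) = Δ·Π!·Σ² = 4/63  (sign +1)
sum: t=0:+1/240 = 1/240
3j²(1 4 3; 1 -3 2) = Δ·Π!·Σ² = 1/12  (sign -1)
combine: 4πI² = 189·4/63·1/12 = 1/1
take √, sign -1: I = -0.28209479

-0.282095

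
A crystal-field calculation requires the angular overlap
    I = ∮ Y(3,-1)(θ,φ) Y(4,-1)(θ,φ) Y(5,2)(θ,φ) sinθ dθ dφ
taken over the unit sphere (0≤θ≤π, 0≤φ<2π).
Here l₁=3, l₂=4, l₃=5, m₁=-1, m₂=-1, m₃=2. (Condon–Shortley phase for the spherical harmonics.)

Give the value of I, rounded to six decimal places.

Rules hold: Σm=0, L=12 even, 1≤5≤7.
N = 7·9·11 = 693
Δ = 2!·4!·6!/13! = 1/180180
Racah Σ t=0..2: t=0:+1/576 t=1:−1/144 t=2:+1/576 = -1/288
⇒ 3j(3 4 5; 0 0 0)² = 20/1001, sgn +1
Racah Σ t=0..2: t=0:+1/1728 t=1:−1/288 t=2:+1/960 = -1/540
⇒ 3j(3 4 5; -1 -1 2)² = 128/6435, sgn +1
4πI² = N·(3j₀)²·(3jₘ)² = 512/1859
I = +1·√(0.275417/4π) = 0.14804384

0.148044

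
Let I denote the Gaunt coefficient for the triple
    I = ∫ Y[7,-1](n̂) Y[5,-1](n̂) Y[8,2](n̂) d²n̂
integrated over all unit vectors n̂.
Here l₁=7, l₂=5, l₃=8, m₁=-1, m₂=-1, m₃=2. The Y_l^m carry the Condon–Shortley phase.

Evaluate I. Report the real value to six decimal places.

0.110370

m-sum 0 ✓  L=20 even ✓  2≤8≤12 ✓
Π(2lᵢ+1) = 15×11×17 = 2805
triangle coeff Δ(7,5,8) = 1/814773960
Σ_t [0,4]: t=0:+1/87091200 t=1:−1/4976640 t=2:+1/2073600 t=3:−1/4976640 t=4:+1/87091200 = 1/9676800
(3j)²=360/46189 [(7 5 8; 0 0 0)], sign=+1
Σ_t [0,4]: t=0:+1/92897280 t=1:−1/6531840 t=2:+1/3317760 t=3:−1/10368000 t=4:+1/298598400 = 197/2985984000
(3j)²=38809/5542680 [(7 5 8; -1 -1 2)], sign=+1
⇒ 4πI² = 1746405/11408683
I = (+1)√(1746405/11408683/(4π)) = 0.11036968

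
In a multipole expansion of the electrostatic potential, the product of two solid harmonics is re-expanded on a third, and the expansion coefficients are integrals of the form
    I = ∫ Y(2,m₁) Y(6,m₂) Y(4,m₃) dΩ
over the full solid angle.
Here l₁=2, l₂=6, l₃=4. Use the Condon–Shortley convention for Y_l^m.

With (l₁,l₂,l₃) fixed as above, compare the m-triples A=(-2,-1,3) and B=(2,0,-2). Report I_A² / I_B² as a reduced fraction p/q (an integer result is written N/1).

l's match ⇒ only the (l;m) 3-j factors differ between A and B.
A: triangle coeff Δ(2,6,4) = 1/6435; Σ_t [4,4]: t=4:+1/120960 = 1/120960; (3j)²=1/1287 [(2 6 4; -2 -1 3)], sign=-1
B: triangle coeff Δ(2,6,4) = 1/6435; Σ_t [0,0]: t=0:+1/34560 = 1/34560; (3j)²=1/429 [(2 6 4; 2 0 -2)], sign=+1
I_A²/I_B² = (1/1287)/(1/429) = 1/3

1/3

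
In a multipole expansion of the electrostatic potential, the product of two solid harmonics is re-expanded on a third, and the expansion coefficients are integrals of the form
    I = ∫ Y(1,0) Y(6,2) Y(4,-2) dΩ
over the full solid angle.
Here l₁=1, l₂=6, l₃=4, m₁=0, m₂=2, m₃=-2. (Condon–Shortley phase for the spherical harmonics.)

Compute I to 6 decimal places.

triangle: need 5≤l₃≤7, have 4; I=0

0.000000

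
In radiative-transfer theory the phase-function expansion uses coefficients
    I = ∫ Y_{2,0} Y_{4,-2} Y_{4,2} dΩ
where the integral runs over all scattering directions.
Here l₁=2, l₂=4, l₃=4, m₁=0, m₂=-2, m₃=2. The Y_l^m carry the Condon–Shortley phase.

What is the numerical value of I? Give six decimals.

0.065536

Rules hold: Σm=0, L=10 even, 2≤4≤6.
N = 5·9·9 = 405
Δ = 2!·2!·6!/11! = 1/13860
Racah Σ t=0..2: t=0:+1/192 t=1:−1/36 t=2:+1/192 = -5/288
⇒ 3j(2 4 4; 0 0 0)² = 20/693, sgn -1
Racah Σ t=0..2: t=0:+1/192 t=1:−1/120 t=2:+1/2880 = -1/360
⇒ 3j(2 4 4; 0 -2 2)² = 16/3465, sgn -1
4πI² = N·(3j₀)²·(3jₘ)² = 320/5929
I = +1·√(0.053972/4π) = 0.06553591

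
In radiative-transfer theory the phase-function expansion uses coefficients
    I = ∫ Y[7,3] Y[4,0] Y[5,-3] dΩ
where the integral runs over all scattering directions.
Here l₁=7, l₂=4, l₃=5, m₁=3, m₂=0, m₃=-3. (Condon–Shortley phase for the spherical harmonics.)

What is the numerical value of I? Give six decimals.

Rules hold: Σm=0, L=16 even, 3≤5≤11.
N = 15·9·11 = 1485
Δ = 6!·8!·2!/17! = 1/6126120
Racah Σ t=2..4: t=2:+1/69120 t=3:−1/20736 t=4:+1/69120 = -1/51840
⇒ 3j(7 4 5; 0 0 0)² = 280/21879, sgn +1
Racah Σ t=2..4: t=2:+1/138240 t=3:−1/181440 t=4:+1/3870720 = 23/11612160
⇒ 3j(7 4 5; 3 0 -3)² = 529/204204, sgn +1
4πI² = N·(3j₀)²·(3jₘ)² = 26450/537251
I = +1·√(0.0492321/4π) = 0.06259207

0.062592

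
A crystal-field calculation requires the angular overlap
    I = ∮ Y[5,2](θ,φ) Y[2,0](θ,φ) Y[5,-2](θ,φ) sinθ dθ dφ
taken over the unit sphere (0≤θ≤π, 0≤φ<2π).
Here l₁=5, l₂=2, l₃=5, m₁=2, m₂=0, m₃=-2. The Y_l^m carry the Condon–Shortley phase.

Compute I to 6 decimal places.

Checks pass: Σm=0; 12 even; l₃=5∈[3,7].
(2·5+1)(2·2+1)(2·5+1) = 605
Δ: 2! 8! 2! / 13! → 1/38610
sum: t=0:+1/2880 t=1:−1/576 t=2:+1/2880 = -1/960
3j²(5 2 5; 0 0 0) = Δ·Π!·Σ² = 10/429  (sign +1)
sum: t=0:+1/2880 t=1:−1/1440 t=2:+1/20160 = -1/3360
3j²(5 2 5; 2 0 -2) = Δ·Π!·Σ² = 6/715  (sign +1)
combine: 4πI² = 605·10/429·6/715 = 20/169
take √, sign +1: I = 0.09704356

0.097044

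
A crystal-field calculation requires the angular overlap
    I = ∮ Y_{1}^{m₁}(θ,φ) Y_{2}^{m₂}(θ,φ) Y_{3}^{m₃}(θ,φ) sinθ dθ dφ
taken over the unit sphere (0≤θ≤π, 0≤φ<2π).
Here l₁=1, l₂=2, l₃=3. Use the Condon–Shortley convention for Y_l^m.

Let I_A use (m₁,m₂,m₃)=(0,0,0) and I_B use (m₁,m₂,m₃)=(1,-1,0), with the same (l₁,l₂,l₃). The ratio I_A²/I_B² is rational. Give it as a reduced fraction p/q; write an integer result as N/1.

Same 1,2,3: normalisation and zero-m 3j drop out of the ratio.
A: Δ: 0! 2! 4! / 7! → 1/105; sum: t=0:+1/4 = 1/4; 3j²(1 2 3; 0 0 0) = Δ·Π!·Σ² = 3/35  (sign -1)
B: Δ: 0! 2! 4! / 7! → 1/105; sum: t=0:+1/12 = 1/12; 3j²(1 2 3; 1 -1 0) = Δ·Π!·Σ² = 1/35  (sign -1)
I_A²/I_B² = (3/35)/(1/35) = 3/1

3/1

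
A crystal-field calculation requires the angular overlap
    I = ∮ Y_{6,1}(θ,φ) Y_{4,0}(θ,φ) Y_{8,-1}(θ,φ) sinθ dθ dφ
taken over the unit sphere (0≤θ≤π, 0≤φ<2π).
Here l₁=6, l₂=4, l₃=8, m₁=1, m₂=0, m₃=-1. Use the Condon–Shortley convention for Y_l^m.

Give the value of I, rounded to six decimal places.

Checks pass: Σm=0; 18 even; l₃=8∈[2,10].
(2·6+1)(2·4+1)(2·8+1) = 1989
Δ: 2! 10! 6! / 19! → 1/23279256
sum: t=0:+1/1658880 t=1:−1/518400 t=2:+1/1658880 = -1/1382400
3j²(6 4 8; 0 0 0) = Δ·Π!·Σ² = 504/46189  (sign -1)
sum: t=0:+1/1382400 t=1:−1/622080 t=2:+1/2903040 = -47/87091200
3j²(6 4 8; 1 0 -1) = Δ·Π!·Σ² = 2209/277134  (sign +1)
combine: 4πI² = 1989·504/46189·2209/277134 = 1670004/9653501
take √, sign -1: I = -0.11733063

-0.117331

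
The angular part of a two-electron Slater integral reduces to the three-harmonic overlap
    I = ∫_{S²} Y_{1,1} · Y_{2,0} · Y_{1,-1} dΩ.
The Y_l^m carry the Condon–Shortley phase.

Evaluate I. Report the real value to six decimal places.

0.126157

Checks pass: Σm=0; 4 even; l₃=1∈[1,3].
(2·1+1)(2·2+1)(2·1+1) = 45
Δ: 2! 0! 2! / 5! → 1/30
sum: t=1:−1/1 = -1/1
3j²(1 2 1; 0 0 0) = Δ·Π!·Σ² = 2/15  (sign +1)
sum: t=0:+1/4 = 1/4
3j²(1 2 1; 1 0 -1) = Δ·Π!·Σ² = 1/30  (sign +1)
combine: 4πI² = 45·2/15·1/30 = 1/5
take √, sign +1: I = 0.12615663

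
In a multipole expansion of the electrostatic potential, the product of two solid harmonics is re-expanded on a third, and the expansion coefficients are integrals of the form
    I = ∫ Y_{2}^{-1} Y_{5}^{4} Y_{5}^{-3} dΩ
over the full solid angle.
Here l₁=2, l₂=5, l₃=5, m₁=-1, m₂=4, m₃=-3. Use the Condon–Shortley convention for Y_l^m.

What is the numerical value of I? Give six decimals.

m-sum 0 ✓  L=12 even ✓  3≤5≤7 ✓
Π(2lᵢ+1) = 5×11×11 = 605
triangle coeff Δ(2,5,5) = 1/38610
Σ_t [0,2]: t=0:+1/2880 t=1:−1/576 t=2:+1/2880 = -1/960
(3j)²=10/429 [(2 5 5; 0 0 0)], sign=+1
Σ_t [1,2]: t=1:−1/80640 t=2:+1/10080 = 1/11520
(3j)²=49/1430 [(2 5 5; -1 4 -3)], sign=+1
⇒ 4πI² = 245/507
I = (+1)√(245/507/(4π)) = 0.19609844

0.196098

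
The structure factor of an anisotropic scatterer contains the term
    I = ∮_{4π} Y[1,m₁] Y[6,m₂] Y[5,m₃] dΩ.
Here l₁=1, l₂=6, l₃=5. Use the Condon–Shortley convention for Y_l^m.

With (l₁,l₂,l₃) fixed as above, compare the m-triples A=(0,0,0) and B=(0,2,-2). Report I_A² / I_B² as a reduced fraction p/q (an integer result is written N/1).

l's match ⇒ only the (l;m) 3-j factors differ between A and B.
A: triangle coeff Δ(1,6,5) = 1/858; Σ_t [1,1]: t=1:−1/14400 = -1/14400; (3j)²=6/143 [(1 6 5; 0 0 0)], sign=+1
B: triangle coeff Δ(1,6,5) = 1/858; Σ_t [1,1]: t=1:−1/30240 = -1/30240; (3j)²=16/429 [(1 6 5; 0 2 -2)], sign=+1
I_A²/I_B² = (6/143)/(16/429) = 9/8

9/8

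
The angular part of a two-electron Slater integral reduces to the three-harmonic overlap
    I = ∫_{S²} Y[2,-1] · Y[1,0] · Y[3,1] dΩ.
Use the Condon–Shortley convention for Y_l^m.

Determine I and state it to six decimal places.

-0.233597

Rules hold: Σm=0, L=6 even, 1≤3≤3.
N = 5·3·7 = 105
Δ = 0!·4!·2!/7! = 1/105
Racah Σ t=0..0: t=0:+1/4 = 1/4
⇒ 3j(2 1 3; 0 0 0)² = 3/35, sgn -1
Racah Σ t=0..0: t=0:+1/6 = 1/6
⇒ 3j(2 1 3; -1 0 1)² = 8/105, sgn +1
4πI² = N·(3j₀)²·(3jₘ)² = 24/35
I = -1·√(0.685714/4π) = -0.23359668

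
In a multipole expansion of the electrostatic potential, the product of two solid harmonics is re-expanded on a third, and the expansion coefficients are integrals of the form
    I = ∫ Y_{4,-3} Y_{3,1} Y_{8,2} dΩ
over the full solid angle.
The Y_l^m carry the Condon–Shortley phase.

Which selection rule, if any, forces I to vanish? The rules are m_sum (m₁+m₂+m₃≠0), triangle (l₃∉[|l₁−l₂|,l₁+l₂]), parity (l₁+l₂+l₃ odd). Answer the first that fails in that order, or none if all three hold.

triangle

azimuthal sum: -3 + 1 + 2 = 0  ✓
1 ≤ 8 ≤ 7 (triangle on l)  ✗
L = 4 + 3 + 8 = 15 (odd)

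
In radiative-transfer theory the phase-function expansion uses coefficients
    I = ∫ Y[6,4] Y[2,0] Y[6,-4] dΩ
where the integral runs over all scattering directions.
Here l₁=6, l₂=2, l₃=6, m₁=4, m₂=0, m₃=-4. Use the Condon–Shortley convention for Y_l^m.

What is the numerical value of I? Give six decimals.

-0.022938

Checks pass: Σm=0; 14 even; l₃=6∈[4,8].
(2·6+1)(2·2+1)(2·6+1) = 845
Δ: 2! 10! 2! / 15! → 1/90090
sum: t=0:+1/69120 t=1:−1/14400 t=2:+1/69120 = -7/172800
3j²(6 2 6; 0 0 0) = Δ·Π!·Σ² = 14/715  (sign -1)
sum: t=0:+1/322560 t=1:−1/362880 t=2:+1/14515200 = 1/2419200
3j²(6 2 6; 4 0 -4) = Δ·Π!·Σ² = 2/5005  (sign +1)
combine: 4πI² = 845·14/715·2/5005 = 4/605
take √, sign -1: I = -0.02293757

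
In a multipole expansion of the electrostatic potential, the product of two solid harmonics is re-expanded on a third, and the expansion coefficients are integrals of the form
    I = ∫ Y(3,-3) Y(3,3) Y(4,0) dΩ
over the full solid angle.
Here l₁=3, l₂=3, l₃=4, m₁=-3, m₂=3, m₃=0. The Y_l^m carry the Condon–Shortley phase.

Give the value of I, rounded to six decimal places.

Rules hold: Σm=0, L=10 even, 0≤4≤6.
N = 7·7·9 = 441
Δ = 2!·4!·4!/11! = 1/34650
Racah Σ t=0..2: t=0:+1/72 t=1:−1/16 t=2:+1/72 = -5/144
⇒ 3j(3 3 4; 0 0 0)² = 2/77, sgn -1
Racah Σ t=2..2: t=2:+1/1152 = 1/1152
⇒ 3j(3 3 4; -3 3 0)² = 1/154, sgn +1
4πI² = N·(3j₀)²·(3jₘ)² = 9/121
I = -1·√(0.0743802/4π) = -0.07693494

-0.076935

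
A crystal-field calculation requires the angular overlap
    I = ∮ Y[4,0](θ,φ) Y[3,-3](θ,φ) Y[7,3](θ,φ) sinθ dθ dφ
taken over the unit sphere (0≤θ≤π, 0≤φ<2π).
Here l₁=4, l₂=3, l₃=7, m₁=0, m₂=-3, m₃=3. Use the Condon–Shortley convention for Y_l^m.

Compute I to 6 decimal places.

Rules hold: Σm=0, L=14 even, 1≤7≤7.
N = 9·7·15 = 945
Δ = 0!·8!·6!/15! = 1/45045
Racah Σ t=0..0: t=0:+1/20736 = 1/20736
⇒ 3j(4 3 7; 0 0 0)² = 35/1287, sgn -1
Racah Σ t=0..0: t=0:+1/414720 = 1/414720
⇒ 3j(4 3 7; 0 -3 3)² = 2/429, sgn +1
4πI² = N·(3j₀)²·(3jₘ)² = 2450/20449
I = -1·√(0.11981/4π) = -0.09764322

-0.097643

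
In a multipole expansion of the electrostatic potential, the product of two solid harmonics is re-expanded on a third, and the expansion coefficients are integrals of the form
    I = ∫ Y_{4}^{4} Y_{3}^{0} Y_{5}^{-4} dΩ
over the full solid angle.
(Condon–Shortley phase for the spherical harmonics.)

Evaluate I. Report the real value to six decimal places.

-0.207724

Checks pass: Σm=0; 12 even; l₃=5∈[1,7].
(2·4+1)(2·3+1)(2·5+1) = 693
Δ: 2! 6! 4! / 13! → 1/180180
sum: t=0:+1/576 t=1:−1/144 t=2:+1/576 = -1/288
3j²(4 3 5; 0 0 0) = Δ·Π!·Σ² = 20/1001  (sign +1)
sum: t=0:+1/8640 = 1/8640
3j²(4 3 5; 4 0 -4) = Δ·Π!·Σ² = 28/715  (sign -1)
combine: 4πI² = 693·20/1001·28/715 = 1008/1859
take √, sign -1: I = -0.20772350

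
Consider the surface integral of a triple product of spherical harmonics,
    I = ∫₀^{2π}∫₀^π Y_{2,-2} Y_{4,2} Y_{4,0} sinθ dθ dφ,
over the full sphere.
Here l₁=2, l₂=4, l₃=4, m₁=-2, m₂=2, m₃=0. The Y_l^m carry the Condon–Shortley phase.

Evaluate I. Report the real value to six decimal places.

-0.190365

Checks pass: Σm=0; 10 even; l₃=4∈[2,6].
(2·2+1)(2·4+1)(2·4+1) = 405
Δ: 2! 2! 6! / 11! → 1/13860
sum: t=0:+1/192 t=1:−1/36 t=2:+1/192 = -5/288
3j²(2 4 4; 0 0 0) = Δ·Π!·Σ² = 20/693  (sign -1)
sum: t=2:+1/192 = 1/192
3j²(2 4 4; -2 2 0) = Δ·Π!·Σ² = 3/77  (sign +1)
combine: 4πI² = 405·20/693·3/77 = 2700/5929
take √, sign -1: I = -0.19036462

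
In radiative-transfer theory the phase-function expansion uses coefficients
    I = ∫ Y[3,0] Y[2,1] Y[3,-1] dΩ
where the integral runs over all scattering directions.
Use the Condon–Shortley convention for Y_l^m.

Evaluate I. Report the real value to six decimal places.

Rules hold: Σm=0, L=8 even, 1≤3≤5.
N = 7·5·7 = 245
Δ = 2!·4!·2!/9! = 1/3780
Racah Σ t=0..2: t=0:+1/24 t=1:−1/4 t=2:+1/24 = -1/6
⇒ 3j(3 2 3; 0 0 0)² = 4/105, sgn +1
Racah Σ t=1..2: t=1:−1/8 t=2:+1/12 = -1/24
⇒ 3j(3 2 3; 0 1 -1)² = 1/210, sgn -1
4πI² = N·(3j₀)²·(3jₘ)² = 2/45
I = -1·√(0.0444444/4π) = -0.05947080

-0.059471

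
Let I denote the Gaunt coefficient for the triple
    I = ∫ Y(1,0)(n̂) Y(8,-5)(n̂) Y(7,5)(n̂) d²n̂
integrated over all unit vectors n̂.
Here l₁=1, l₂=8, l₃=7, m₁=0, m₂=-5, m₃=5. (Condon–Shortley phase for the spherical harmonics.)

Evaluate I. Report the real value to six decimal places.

m-sum 0 ✓  L=16 even ✓  7≤7≤9 ✓
Π(2lᵢ+1) = 3×17×15 = 765
triangle coeff Δ(1,8,7) = 1/2040
Σ_t [1,1]: t=1:−1/25401600 = -1/25401600
(3j)²=8/255 [(1 8 7; 0 0 0)], sign=+1
Σ_t [1,1]: t=1:−1/958003200 = -1/958003200
(3j)²=13/680 [(1 8 7; 0 -5 5)], sign=-1
⇒ 4πI² = 39/85
I = (-1)√(39/85/(4π)) = -0.19108118

-0.191081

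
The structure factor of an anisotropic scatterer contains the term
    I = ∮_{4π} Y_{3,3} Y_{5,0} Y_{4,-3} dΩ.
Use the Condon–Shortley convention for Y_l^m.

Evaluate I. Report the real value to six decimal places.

Rules hold: Σm=0, L=12 even, 2≤4≤8.
N = 7·11·9 = 693
Δ = 4!·2!·6!/13! = 1/180180
Racah Σ t=1..3: t=1:−1/576 t=2:+1/144 t=3:−1/576 = 1/288
⇒ 3j(3 5 4; 0 0 0)² = 20/1001, sgn +1
Racah Σ t=0..0: t=0:+1/5760 = 1/5760
⇒ 3j(3 5 4; 3 0 -3)² = 5/572, sgn -1
4πI² = N·(3j₀)²·(3jₘ)² = 225/1859
I = -1·√(0.121033/4π) = -0.09814013

-0.098140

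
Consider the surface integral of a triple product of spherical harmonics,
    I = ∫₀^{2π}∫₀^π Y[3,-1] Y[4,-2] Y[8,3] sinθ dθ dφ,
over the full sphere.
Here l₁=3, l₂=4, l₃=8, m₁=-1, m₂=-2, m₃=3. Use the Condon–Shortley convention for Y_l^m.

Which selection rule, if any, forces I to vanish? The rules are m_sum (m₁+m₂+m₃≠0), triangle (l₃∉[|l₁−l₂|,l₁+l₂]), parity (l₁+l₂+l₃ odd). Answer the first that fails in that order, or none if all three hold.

triangle

azimuthal sum: -1 − 2 + 3 = 0  ✓
1 ≤ 8 ≤ 7 (triangle on l)  ✗
L = 3 + 4 + 8 = 15 (odd)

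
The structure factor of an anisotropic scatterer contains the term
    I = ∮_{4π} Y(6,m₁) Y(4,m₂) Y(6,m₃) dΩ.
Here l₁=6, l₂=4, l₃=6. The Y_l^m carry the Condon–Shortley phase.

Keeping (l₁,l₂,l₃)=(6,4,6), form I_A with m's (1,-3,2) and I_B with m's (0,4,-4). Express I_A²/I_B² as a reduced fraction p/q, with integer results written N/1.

7/90

Shared (l₁,l₂,l₃)=(6,4,6): N and (l;000)² cancel in I_A²/I_B².
A: Δ = 4!·8!·4!/17! = 1/15315300; Racah Σ t=0..1: t=0:+1/103680 t=1:−1/82944 = -1/414720; ⇒ 3j(6 4 6; 1 -3 2)² = 49/43758, sgn -1
B: Δ = 4!·8!·4!/17! = 1/15315300; Racah Σ t=4..4: t=4:+1/829440 = 1/829440; ⇒ 3j(6 4 6; 0 4 -4)² = 35/2431, sgn +1
I_A²/I_B² = (49/43758)/(35/2431) = 7/90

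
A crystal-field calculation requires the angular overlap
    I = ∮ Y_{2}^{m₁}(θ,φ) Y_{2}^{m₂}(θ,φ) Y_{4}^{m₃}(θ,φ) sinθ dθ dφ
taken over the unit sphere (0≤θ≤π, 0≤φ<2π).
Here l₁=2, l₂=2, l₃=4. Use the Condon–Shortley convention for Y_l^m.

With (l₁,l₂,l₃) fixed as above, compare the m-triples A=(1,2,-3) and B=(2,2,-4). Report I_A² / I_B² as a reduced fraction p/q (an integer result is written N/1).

1/2

Shared (l₁,l₂,l₃)=(2,2,4): N and (l;000)² cancel in I_A²/I_B².
A: Δ = 0!·4!·4!/9! = 1/630; Racah Σ t=0..0: t=0:+1/144 = 1/144; ⇒ 3j(2 2 4; 1 2 -3)² = 1/18, sgn -1
B: Δ = 0!·4!·4!/9! = 1/630; Racah Σ t=0..0: t=0:+1/576 = 1/576; ⇒ 3j(2 2 4; 2 2 -4)² = 1/9, sgn +1
I_A²/I_B² = (1/18)/(1/9) = 1/2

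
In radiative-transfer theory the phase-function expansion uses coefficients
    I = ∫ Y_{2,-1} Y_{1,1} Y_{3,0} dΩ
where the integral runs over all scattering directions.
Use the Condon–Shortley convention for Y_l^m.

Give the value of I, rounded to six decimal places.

Checks pass: Σm=0; 6 even; l₃=3∈[1,3].
(2·2+1)(2·1+1)(2·3+1) = 105
Δ: 0! 4! 2! / 7! → 1/105
sum: t=0:+1/4 = 1/4
3j²(2 1 3; 0 0 0) = Δ·Π!·Σ² = 3/35  (sign -1)
sum: t=0:+1/12 = 1/12
3j²(2 1 3; -1 1 0) = Δ·Π!·Σ² = 1/35  (sign -1)
combine: 4πI² = 105·3/35·1/35 = 9/35
take √, sign +1: I = 0.14304817

0.143048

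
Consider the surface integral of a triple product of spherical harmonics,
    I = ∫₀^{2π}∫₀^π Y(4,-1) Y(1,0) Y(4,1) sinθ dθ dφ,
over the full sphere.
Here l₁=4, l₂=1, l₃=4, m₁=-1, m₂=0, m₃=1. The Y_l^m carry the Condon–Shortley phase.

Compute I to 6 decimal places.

L=9 odd ⇒ parity kills the (l;000) factor ⇒ I = 0

0.000000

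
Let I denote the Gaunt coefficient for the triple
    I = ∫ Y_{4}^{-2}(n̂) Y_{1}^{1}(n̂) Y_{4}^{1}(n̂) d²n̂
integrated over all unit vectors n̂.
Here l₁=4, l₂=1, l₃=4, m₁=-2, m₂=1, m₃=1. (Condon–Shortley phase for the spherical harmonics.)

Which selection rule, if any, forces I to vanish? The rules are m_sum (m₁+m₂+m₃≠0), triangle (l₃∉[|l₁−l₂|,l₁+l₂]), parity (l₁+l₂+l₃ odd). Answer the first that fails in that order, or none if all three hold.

azimuthal sum: -2 + 1 + 1 = 0  ✓
3 ≤ 4 ≤ 5 (triangle on l)  ✓
L = 4 + 1 + 4 = 9 (odd)  ✗

parity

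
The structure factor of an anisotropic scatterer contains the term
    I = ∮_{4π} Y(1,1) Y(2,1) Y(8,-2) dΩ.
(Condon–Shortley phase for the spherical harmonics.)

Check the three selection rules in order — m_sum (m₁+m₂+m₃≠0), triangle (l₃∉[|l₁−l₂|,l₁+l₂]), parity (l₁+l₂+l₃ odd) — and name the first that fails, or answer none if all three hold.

azimuthal sum: 1 + 1 − 2 = 0  ✓
1 ≤ 8 ≤ 3 (triangle on l)  ✗
L = 1 + 2 + 8 = 11 (odd)

triangle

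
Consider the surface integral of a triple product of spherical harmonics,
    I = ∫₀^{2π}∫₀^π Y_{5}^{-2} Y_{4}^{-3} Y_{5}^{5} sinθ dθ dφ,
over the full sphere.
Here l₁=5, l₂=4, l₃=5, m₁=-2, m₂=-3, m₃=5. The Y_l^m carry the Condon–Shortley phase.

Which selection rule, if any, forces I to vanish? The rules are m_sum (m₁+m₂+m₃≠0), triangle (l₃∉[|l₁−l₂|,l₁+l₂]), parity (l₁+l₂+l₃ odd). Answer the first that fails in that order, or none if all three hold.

azimuthal sum: -2 − 3 + 5 = 0  ✓
1 ≤ 5 ≤ 9 (triangle on l)  ✓
L = 5 + 4 + 5 = 14 (even)  ✓

none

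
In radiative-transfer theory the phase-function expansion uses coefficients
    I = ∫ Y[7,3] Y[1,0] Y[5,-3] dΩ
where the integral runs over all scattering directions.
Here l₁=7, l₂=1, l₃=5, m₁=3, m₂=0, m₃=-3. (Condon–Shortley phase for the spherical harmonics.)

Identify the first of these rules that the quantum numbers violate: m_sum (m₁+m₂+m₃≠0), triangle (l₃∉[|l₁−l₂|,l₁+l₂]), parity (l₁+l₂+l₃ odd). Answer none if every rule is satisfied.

azimuthal sum: 3 + 0 − 3 = 0  ✓
6 ≤ 5 ≤ 8 (triangle on l)  ✗
L = 7 + 1 + 5 = 13 (odd)

triangle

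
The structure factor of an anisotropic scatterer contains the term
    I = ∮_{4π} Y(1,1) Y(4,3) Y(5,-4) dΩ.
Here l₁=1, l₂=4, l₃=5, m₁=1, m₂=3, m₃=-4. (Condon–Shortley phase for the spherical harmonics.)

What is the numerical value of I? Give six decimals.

Checks pass: Σm=0; 10 even; l₃=5∈[3,5].
(2·1+1)(2·4+1)(2·5+1) = 297
Δ: 0! 2! 8! / 11! → 1/495
sum: t=0:+1/576 = 1/576
3j²(1 4 5; 0 0 0) = Δ·Π!·Σ² = 5/99  (sign -1)
sum: t=0:+1/10080 = 1/10080
3j²(1 4 5; 1 3 -4) = Δ·Π!·Σ² = 4/55  (sign -1)
combine: 4πI² = 297·5/99·4/55 = 12/11
take √, sign +1: I = 0.29463840

0.294638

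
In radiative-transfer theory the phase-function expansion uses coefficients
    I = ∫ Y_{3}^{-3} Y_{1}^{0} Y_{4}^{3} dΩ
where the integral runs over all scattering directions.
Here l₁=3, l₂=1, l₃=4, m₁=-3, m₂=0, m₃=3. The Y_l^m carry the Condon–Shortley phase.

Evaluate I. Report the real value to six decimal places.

-0.162868

Rules hold: Σm=0, L=8 even, 2≤4≤4.
N = 7·3·9 = 189
Δ = 0!·6!·2!/9! = 1/252
Racah Σ t=0..0: t=0:+1/36 = 1/36
⇒ 3j(3 1 4; 0 0 0)² = 4/63, sgn +1
Racah Σ t=0..0: t=0:+1/720 = 1/720
⇒ 3j(3 1 4; -3 0 3)² = 1/36, sgn -1
4πI² = N·(3j₀)²·(3jₘ)² = 1/3
I = -1·√(0.333333/4π) = -0.16286750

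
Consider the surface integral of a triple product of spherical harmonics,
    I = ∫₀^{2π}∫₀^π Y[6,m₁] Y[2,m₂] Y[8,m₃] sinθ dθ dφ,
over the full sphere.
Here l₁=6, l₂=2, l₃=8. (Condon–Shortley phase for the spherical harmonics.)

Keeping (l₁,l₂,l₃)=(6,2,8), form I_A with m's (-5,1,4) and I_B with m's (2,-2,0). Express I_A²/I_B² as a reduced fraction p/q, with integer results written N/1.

24/35

Shared (l₁,l₂,l₃)=(6,2,8): N and (l;000)² cancel in I_A²/I_B².
A: Δ = 0!·12!·4!/17! = 1/30940; Racah Σ t=0..0: t=0:+1/239500800 = 1/239500800; ⇒ 3j(6 2 8; -5 1 4)² = 12/7735, sgn +1
B: Δ = 0!·12!·4!/17! = 1/30940; Racah Σ t=0..0: t=0:+1/23224320 = 1/23224320; ⇒ 3j(6 2 8; 2 -2 0)² = 1/442, sgn +1
I_A²/I_B² = (12/7735)/(1/442) = 24/35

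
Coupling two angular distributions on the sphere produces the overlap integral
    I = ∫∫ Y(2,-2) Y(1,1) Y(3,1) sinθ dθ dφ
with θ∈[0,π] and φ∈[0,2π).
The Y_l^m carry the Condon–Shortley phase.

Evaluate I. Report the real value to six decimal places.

-0.082589

Checks pass: Σm=0; 6 even; l₃=3∈[1,3].
(2·2+1)(2·1+1)(2·3+1) = 105
Δ: 0! 4! 2! / 7! → 1/105
sum: t=0:+1/4 = 1/4
3j²(2 1 3; 0 0 0) = Δ·Π!·Σ² = 3/35  (sign -1)
sum: t=0:+1/48 = 1/48
3j²(2 1 3; -2 1 1) = Δ·Π!·Σ² = 1/105  (sign +1)
combine: 4πI² = 105·3/35·1/105 = 3/35
take √, sign -1: I = -0.08258890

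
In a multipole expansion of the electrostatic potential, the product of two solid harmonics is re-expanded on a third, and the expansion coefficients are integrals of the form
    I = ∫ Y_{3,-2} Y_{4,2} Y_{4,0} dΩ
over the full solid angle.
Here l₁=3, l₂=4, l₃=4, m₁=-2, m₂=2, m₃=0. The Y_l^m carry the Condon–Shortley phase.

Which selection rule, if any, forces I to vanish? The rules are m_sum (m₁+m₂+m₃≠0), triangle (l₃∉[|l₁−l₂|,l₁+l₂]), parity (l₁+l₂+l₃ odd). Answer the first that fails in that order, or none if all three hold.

Σmᵢ = 0  ✓
l₃∈[|l₁−l₂|,l₁+l₂]=[1,7], have l₃=4  ✓
Σlᵢ = 11 ⇒ odd  ✗

parity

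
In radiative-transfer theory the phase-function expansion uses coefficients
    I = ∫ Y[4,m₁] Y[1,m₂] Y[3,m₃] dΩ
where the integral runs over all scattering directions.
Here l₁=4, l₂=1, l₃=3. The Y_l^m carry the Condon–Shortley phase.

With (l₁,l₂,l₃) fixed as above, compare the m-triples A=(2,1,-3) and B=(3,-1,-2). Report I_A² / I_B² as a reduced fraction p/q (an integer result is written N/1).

1/21

l's match ⇒ only the (l;m) 3-j factors differ between A and B.
A: triangle coeff Δ(4,1,3) = 1/252; Σ_t [2,2]: t=2:+1/1440 = 1/1440; (3j)²=1/252 [(4 1 3; 2 1 -3)], sign=+1
B: triangle coeff Δ(4,1,3) = 1/252; Σ_t [0,0]: t=0:+1/240 = 1/240; (3j)²=1/12 [(4 1 3; 3 -1 -2)], sign=-1
I_A²/I_B² = (1/252)/(1/12) = 1/21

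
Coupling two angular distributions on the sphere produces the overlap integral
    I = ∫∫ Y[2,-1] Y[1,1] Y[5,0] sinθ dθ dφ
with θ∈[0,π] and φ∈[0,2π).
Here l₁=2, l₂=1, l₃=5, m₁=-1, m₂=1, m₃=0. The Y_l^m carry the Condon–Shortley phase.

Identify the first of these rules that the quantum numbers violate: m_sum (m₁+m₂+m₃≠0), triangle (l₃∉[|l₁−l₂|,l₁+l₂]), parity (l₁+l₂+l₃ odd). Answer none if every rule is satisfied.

Σmᵢ = 0  ✓
l₃∈[|l₁−l₂|,l₁+l₂]=[1,3], have l₃=5  ✗
Σlᵢ = 8 ⇒ even

triangle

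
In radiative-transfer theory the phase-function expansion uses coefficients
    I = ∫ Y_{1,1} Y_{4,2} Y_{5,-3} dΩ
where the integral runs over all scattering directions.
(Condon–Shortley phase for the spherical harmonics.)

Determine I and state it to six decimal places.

Checks pass: Σm=0; 10 even; l₃=5∈[3,5].
(2·1+1)(2·4+1)(2·5+1) = 297
Δ: 0! 2! 8! / 11! → 1/495
sum: t=0:+1/576 = 1/576
3j²(1 4 5; 0 0 0) = Δ·Π!·Σ² = 5/99  (sign -1)
sum: t=0:+1/2880 = 1/2880
3j²(1 4 5; 1 2 -3) = Δ·Π!·Σ² = 28/495  (sign +1)
combine: 4πI² = 297·5/99·28/495 = 28/33
take √, sign -1: I = -0.25984664

-0.259847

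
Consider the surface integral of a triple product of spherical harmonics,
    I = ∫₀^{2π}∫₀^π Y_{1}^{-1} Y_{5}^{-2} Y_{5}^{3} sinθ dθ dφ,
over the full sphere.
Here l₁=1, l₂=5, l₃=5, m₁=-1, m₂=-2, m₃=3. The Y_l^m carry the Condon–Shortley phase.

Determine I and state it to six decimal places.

0.000000

L=11 odd ⇒ parity kills the (l;000) factor ⇒ I = 0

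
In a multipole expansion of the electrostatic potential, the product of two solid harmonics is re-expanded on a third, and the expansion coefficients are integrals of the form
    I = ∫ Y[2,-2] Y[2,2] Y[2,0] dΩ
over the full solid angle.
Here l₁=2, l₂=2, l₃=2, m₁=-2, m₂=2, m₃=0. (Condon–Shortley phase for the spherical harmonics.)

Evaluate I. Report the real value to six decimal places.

Rules hold: Σm=0, L=6 even, 0≤2≤4.
N = 5·5·5 = 125
Δ = 2!·2!·2!/7! = 1/630
Racah Σ t=0..2: t=0:+1/8 t=1:−1/1 t=2:+1/8 = -3/4
⇒ 3j(2 2 2; 0 0 0)² = 2/35, sgn -1
Racah Σ t=2..2: t=2:+1/8 = 1/8
⇒ 3j(2 2 2; -2 2 0)² = 2/35, sgn +1
4πI² = N·(3j₀)²·(3jₘ)² = 20/49
I = -1·√(0.408163/4π) = -0.18022375

-0.180224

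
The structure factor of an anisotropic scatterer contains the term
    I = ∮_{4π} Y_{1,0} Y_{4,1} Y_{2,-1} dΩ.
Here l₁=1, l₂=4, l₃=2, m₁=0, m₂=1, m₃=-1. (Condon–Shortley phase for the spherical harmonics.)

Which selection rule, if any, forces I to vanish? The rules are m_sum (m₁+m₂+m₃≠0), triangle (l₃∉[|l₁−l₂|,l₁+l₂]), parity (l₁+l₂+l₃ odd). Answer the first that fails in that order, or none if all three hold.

m₁+m₂+m₃ = 0 + 1 − 1 = 0  ✓
triangle: |1−4|=3 ≤ l₃=2 ≤ 1+4=5  ✗
parity: l₁+l₂+l₃ = 7 is odd

triangle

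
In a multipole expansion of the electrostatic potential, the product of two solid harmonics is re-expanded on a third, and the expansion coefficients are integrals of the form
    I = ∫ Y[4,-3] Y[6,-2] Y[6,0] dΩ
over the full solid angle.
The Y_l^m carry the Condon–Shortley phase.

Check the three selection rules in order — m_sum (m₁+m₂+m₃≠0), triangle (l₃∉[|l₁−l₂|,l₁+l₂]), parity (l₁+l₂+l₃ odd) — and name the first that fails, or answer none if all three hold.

m₁+m₂+m₃ = -3 − 2 + 0 = -5  ✗
triangle: |4−6|=2 ≤ l₃=6 ≤ 4+6=10
parity: l₁+l₂+l₃ = 16 is even

m_sum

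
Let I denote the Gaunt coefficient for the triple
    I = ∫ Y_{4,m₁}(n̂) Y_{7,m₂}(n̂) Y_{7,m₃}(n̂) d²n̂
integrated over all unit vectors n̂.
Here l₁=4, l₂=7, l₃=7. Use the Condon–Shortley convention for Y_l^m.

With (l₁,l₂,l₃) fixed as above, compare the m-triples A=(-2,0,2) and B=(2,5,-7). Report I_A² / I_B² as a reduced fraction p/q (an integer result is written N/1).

2209/4719

l's match ⇒ only the (l;m) 3-j factors differ between A and B.
A: triangle coeff Δ(4,7,7) = 1/58198140; Σ_t [2,4]: t=2:+1/1382400 t=3:−1/622080 t=4:+1/2903040 = -47/87091200; (3j)²=2209/277134 [(4 7 7; -2 0 2)], sign=+1
B: triangle coeff Δ(4,7,7) = 1/58198140; Σ_t [2,2]: t=2:+1/348364800 = 1/348364800; (3j)²=11/646 [(4 7 7; 2 5 -7)], sign=+1
I_A²/I_B² = (2209/277134)/(11/646) = 2209/4719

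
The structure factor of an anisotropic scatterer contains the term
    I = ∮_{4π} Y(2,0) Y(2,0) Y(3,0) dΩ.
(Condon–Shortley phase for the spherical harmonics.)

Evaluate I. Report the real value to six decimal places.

0.000000

L=7 odd ⇒ parity kills the (l;000) factor ⇒ I = 0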